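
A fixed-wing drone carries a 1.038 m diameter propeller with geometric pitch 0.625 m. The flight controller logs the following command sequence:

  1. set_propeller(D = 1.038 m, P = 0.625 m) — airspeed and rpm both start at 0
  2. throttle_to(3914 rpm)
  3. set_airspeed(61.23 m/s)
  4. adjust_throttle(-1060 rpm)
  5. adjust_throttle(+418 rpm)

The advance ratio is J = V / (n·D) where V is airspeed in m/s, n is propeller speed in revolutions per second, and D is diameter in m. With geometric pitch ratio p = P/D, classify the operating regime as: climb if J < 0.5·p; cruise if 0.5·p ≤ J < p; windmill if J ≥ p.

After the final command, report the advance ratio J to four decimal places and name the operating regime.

set_propeller: D = 1.038 m, P = 0.625 m (p = P/D = 0.602119); state ← (V=0, rpm=0)
throttle_to(3914): rpm ← 3914
set_airspeed(61.23): V ← 61.23 m/s
adjust_throttle(-1060): rpm ← 3914 -1060 = 2854
adjust_throttle(+418): rpm ← 2854 +418 = 3272
final state: V = 61.23 m/s, rpm = 3272 → n = rpm/60 = 54.533333 rev/s
J = V / (n·D) = 61.23 / (54.533333 × 1.038) = 1.081695
regime bands: climb J<0.3011 | cruise [0.3011, 0.6021) | windmill J≥0.6021
J = 1.0817 → windmill

J = 1.0817, regime = windmill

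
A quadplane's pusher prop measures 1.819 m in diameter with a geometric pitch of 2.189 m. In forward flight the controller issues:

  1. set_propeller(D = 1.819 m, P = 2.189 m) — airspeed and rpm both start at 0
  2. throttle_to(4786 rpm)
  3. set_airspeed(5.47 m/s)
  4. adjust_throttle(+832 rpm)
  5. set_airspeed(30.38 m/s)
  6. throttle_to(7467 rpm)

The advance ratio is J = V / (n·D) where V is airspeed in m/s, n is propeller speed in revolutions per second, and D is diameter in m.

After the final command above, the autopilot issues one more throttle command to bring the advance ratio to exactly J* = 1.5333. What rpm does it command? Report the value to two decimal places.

set_propeller: D = 1.819 m, P = 2.189 m (p = P/D = 1.203408); state ← (V=0, rpm=0)
throttle_to(4786): rpm ← 4786
set_airspeed(5.47): V ← 5.47 m/s
adjust_throttle(+832): rpm ← 4786 +832 = 5618
set_airspeed(30.38): V ← 30.38 m/s
throttle_to(7467): rpm ← 7467
final state: V = 30.38 m/s, rpm = 7467 → n = rpm/60 = 124.450000 rev/s
target J* = 1.5333; solve J* = V/(n·D) for n: n = V/(J*·D) = 30.38/(1.5333 × 1.819) = 10.892509 rev/s
rpm = 60·n = 653.550551

rpm = 653.55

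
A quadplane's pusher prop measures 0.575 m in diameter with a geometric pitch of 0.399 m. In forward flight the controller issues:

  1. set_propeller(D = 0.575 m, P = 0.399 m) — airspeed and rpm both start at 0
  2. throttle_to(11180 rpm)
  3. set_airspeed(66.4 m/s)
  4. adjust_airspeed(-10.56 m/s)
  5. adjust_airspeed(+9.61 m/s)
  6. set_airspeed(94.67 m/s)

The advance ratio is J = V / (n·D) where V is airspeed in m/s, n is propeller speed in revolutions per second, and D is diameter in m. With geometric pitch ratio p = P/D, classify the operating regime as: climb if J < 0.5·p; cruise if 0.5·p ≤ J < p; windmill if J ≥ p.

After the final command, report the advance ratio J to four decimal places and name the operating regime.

J = 0.8836, regime = windmill

set_propeller: D = 0.575 m, P = 0.399 m (p = P/D = 0.693913); state ← (V=0, rpm=0)
throttle_to(11180): rpm ← 11180
set_airspeed(66.4): V ← 66.4 m/s
adjust_airspeed(-10.56): V ← 66.4 -10.56 = 55.84 m/s
adjust_airspeed(+9.61): V ← 55.84 +9.61 = 65.45 m/s
set_airspeed(94.67): V ← 94.67 m/s
final state: V = 94.67 m/s, rpm = 11180 → n = rpm/60 = 186.333333 rev/s
J = V / (n·D) = 94.67 / (186.333333 × 0.575) = 0.883596
regime bands: climb J<0.3470 | cruise [0.3470, 0.6939) | windmill J≥0.6939
J = 0.8836 → windmill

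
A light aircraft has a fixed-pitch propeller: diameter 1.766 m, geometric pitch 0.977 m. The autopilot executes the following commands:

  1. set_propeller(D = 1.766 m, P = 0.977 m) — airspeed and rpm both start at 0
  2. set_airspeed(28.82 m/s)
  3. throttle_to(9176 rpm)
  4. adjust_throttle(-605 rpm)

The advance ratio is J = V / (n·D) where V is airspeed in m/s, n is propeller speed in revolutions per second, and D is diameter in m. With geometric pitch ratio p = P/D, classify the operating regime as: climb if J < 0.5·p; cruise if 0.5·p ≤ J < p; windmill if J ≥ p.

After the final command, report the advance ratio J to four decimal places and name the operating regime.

J = 0.1142, regime = climb

set_propeller: D = 1.766 m, P = 0.977 m (p = P/D = 0.553228); state ← (V=0, rpm=0)
set_airspeed(28.82): V ← 28.82 m/s
throttle_to(9176): rpm ← 9176
adjust_throttle(-605): rpm ← 9176 -605 = 8571
final state: V = 28.82 m/s, rpm = 8571 → n = rpm/60 = 142.850000 rev/s
J = V / (n·D) = 28.82 / (142.850000 × 1.766) = 0.114241
regime bands: climb J<0.2766 | cruise [0.2766, 0.5532) | windmill J≥0.5532
J = 0.1142 → climb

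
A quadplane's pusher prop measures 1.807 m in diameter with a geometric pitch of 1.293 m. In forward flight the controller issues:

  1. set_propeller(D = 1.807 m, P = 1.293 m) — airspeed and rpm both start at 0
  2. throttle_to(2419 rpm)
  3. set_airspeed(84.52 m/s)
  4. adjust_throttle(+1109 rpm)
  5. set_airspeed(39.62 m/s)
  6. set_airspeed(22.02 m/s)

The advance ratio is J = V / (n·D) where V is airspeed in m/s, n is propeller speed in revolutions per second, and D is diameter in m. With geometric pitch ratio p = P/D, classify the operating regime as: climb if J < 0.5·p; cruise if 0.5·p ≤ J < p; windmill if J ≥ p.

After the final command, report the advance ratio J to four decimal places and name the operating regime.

J = 0.2072, regime = climb

set_propeller: D = 1.807 m, P = 1.293 m (p = P/D = 0.715551); state ← (V=0, rpm=0)
throttle_to(2419): rpm ← 2419
set_airspeed(84.52): V ← 84.52 m/s
adjust_throttle(+1109): rpm ← 2419 +1109 = 3528
set_airspeed(39.62): V ← 39.62 m/s
set_airspeed(22.02): V ← 22.02 m/s
final state: V = 22.02 m/s, rpm = 3528 → n = rpm/60 = 58.800000 rev/s
J = V / (n·D) = 22.02 / (58.800000 × 1.807) = 0.207244
regime bands: climb J<0.3578 | cruise [0.3578, 0.7156) | windmill J≥0.7156
J = 0.2072 → climb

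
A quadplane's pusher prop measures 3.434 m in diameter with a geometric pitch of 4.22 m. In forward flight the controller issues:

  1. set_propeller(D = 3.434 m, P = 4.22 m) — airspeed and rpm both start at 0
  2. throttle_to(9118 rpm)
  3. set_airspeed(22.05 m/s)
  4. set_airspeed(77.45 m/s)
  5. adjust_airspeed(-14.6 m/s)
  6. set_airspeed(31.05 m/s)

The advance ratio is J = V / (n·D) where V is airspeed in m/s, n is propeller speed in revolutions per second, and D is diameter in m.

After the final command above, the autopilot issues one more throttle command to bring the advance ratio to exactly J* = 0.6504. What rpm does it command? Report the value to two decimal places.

rpm = 834.13

set_propeller: D = 3.434 m, P = 4.22 m (p = P/D = 1.228888); state ← (V=0, rpm=0)
throttle_to(9118): rpm ← 9118
set_airspeed(22.05): V ← 22.05 m/s
set_airspeed(77.45): V ← 77.45 m/s
adjust_airspeed(-14.6): V ← 77.45 -14.6 = 62.85 m/s
set_airspeed(31.05): V ← 31.05 m/s
final state: V = 31.05 m/s, rpm = 9118 → n = rpm/60 = 151.966667 rev/s
target J* = 0.6504; solve J* = V/(n·D) for n: n = V/(J*·D) = 31.05/(0.6504 × 3.434) = 13.902112 rev/s
rpm = 60·n = 834.126716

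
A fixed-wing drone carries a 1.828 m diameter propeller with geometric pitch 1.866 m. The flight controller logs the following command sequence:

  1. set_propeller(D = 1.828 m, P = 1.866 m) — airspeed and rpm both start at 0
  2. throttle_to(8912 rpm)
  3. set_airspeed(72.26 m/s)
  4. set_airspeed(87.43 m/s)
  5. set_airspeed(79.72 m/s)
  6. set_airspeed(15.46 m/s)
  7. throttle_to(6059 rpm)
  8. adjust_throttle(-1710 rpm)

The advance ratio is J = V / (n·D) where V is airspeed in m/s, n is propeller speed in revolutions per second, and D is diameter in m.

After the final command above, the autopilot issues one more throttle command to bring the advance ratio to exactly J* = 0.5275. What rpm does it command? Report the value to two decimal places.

set_propeller: D = 1.828 m, P = 1.866 m (p = P/D = 1.020788); state ← (V=0, rpm=0)
throttle_to(8912): rpm ← 8912
set_airspeed(72.26): V ← 72.26 m/s
set_airspeed(87.43): V ← 87.43 m/s
set_airspeed(79.72): V ← 79.72 m/s
set_airspeed(15.46): V ← 15.46 m/s
throttle_to(6059): rpm ← 6059
adjust_throttle(-1710): rpm ← 6059 -1710 = 4349
final state: V = 15.46 m/s, rpm = 4349 → n = rpm/60 = 72.483333 rev/s
target J* = 0.5275; solve J* = V/(n·D) for n: n = V/(J*·D) = 15.46/(0.5275 × 1.828) = 16.032854 rev/s
rpm = 60·n = 961.971232

rpm = 961.97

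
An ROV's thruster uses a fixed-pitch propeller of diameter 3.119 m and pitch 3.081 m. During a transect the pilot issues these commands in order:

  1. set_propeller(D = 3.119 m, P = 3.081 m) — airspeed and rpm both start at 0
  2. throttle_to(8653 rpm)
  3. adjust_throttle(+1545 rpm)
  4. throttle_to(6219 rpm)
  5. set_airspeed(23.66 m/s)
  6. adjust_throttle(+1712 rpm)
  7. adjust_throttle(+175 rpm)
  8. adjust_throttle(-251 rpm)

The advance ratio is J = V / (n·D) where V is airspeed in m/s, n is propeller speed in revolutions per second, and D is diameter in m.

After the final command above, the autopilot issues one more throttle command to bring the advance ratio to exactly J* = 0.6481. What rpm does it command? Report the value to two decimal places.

set_propeller: D = 3.119 m, P = 3.081 m (p = P/D = 0.987817); state ← (V=0, rpm=0)
throttle_to(8653): rpm ← 8653
adjust_throttle(+1545): rpm ← 8653 +1545 = 10198
throttle_to(6219): rpm ← 6219
set_airspeed(23.66): V ← 23.66 m/s
adjust_throttle(+1712): rpm ← 6219 +1712 = 7931
adjust_throttle(+175): rpm ← 7931 +175 = 8106
adjust_throttle(-251): rpm ← 8106 -251 = 7855
final state: V = 23.66 m/s, rpm = 7855 → n = rpm/60 = 130.916667 rev/s
target J* = 0.6481; solve J* = V/(n·D) for n: n = V/(J*·D) = 23.66/(0.6481 × 3.119) = 11.704621 rev/s
rpm = 60·n = 702.277241

rpm = 702.28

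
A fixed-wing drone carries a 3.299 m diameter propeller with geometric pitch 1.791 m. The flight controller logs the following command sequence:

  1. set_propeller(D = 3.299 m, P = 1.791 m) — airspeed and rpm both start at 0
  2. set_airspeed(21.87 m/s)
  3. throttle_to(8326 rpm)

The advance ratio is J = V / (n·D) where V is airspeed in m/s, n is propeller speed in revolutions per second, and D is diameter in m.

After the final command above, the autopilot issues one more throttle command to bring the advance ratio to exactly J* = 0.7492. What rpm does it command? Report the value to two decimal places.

rpm = 530.91

set_propeller: D = 3.299 m, P = 1.791 m (p = P/D = 0.542892); state ← (V=0, rpm=0)
set_airspeed(21.87): V ← 21.87 m/s
throttle_to(8326): rpm ← 8326
final state: V = 21.87 m/s, rpm = 8326 → n = rpm/60 = 138.766667 rev/s
target J* = 0.7492; solve J* = V/(n·D) for n: n = V/(J*·D) = 21.87/(0.7492 × 3.299) = 8.848481 rev/s
rpm = 60·n = 530.908831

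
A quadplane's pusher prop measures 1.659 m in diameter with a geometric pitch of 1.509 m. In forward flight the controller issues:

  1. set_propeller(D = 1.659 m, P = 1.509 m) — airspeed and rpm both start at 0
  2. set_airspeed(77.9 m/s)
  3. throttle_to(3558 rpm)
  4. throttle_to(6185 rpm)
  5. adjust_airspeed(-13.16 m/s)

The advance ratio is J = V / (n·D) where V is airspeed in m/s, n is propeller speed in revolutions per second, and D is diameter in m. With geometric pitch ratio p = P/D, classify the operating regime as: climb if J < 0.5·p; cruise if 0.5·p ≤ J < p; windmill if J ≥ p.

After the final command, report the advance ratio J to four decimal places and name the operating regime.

J = 0.3786, regime = climb

set_propeller: D = 1.659 m, P = 1.509 m (p = P/D = 0.909584); state ← (V=0, rpm=0)
set_airspeed(77.9): V ← 77.9 m/s
throttle_to(3558): rpm ← 3558
throttle_to(6185): rpm ← 6185
adjust_airspeed(-13.16): V ← 77.9 -13.16 = 64.74 m/s
final state: V = 64.74 m/s, rpm = 6185 → n = rpm/60 = 103.083333 rev/s
J = V / (n·D) = 64.74 / (103.083333 × 1.659) = 0.378563
regime bands: climb J<0.4548 | cruise [0.4548, 0.9096) | windmill J≥0.9096
J = 0.3786 → climb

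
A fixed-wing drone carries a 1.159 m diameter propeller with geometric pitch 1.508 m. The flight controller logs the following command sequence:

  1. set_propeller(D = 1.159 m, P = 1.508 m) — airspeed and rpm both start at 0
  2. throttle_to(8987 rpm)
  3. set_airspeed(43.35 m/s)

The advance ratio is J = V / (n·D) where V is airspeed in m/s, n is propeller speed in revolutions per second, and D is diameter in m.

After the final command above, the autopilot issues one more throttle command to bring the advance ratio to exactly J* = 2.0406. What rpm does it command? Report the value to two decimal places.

rpm = 1099.76

set_propeller: D = 1.159 m, P = 1.508 m (p = P/D = 1.301122); state ← (V=0, rpm=0)
throttle_to(8987): rpm ← 8987
set_airspeed(43.35): V ← 43.35 m/s
final state: V = 43.35 m/s, rpm = 8987 → n = rpm/60 = 149.783333 rev/s
target J* = 2.0406; solve J* = V/(n·D) for n: n = V/(J*·D) = 43.35/(2.0406 × 1.159) = 18.329380 rev/s
rpm = 60·n = 1099.762822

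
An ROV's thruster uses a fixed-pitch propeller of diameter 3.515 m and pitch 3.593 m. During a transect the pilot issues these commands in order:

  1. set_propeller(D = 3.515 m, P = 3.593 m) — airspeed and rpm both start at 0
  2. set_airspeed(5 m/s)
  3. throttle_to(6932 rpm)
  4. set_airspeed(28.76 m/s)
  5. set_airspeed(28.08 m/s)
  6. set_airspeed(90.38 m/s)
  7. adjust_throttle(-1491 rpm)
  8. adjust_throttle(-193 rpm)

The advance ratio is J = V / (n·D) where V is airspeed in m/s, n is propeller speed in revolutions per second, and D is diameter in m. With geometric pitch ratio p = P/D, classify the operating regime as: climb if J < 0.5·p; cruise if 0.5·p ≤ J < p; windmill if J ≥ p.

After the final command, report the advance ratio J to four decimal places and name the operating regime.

J = 0.2940, regime = climb

set_propeller: D = 3.515 m, P = 3.593 m (p = P/D = 1.022191); state ← (V=0, rpm=0)
set_airspeed(5): V ← 5 m/s
throttle_to(6932): rpm ← 6932
set_airspeed(28.76): V ← 28.76 m/s
set_airspeed(28.08): V ← 28.08 m/s
set_airspeed(90.38): V ← 90.38 m/s
adjust_throttle(-1491): rpm ← 6932 -1491 = 5441
adjust_throttle(-193): rpm ← 5441 -193 = 5248
final state: V = 90.38 m/s, rpm = 5248 → n = rpm/60 = 87.466667 rev/s
J = V / (n·D) = 90.38 / (87.466667 × 3.515) = 0.293971
regime bands: climb J<0.5111 | cruise [0.5111, 1.0222) | windmill J≥1.0222
J = 0.2940 → climb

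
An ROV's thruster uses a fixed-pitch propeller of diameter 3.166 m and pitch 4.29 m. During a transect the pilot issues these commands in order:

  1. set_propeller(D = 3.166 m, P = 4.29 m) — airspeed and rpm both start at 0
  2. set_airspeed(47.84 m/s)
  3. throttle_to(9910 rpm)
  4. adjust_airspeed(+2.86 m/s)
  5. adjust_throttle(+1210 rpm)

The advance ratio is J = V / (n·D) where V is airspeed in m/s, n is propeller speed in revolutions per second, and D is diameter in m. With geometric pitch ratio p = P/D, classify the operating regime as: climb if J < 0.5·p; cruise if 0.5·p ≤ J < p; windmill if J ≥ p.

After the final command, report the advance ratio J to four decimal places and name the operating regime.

set_propeller: D = 3.166 m, P = 4.29 m (p = P/D = 1.355022); state ← (V=0, rpm=0)
set_airspeed(47.84): V ← 47.84 m/s
throttle_to(9910): rpm ← 9910
adjust_airspeed(+2.86): V ← 47.84 +2.86 = 50.7 m/s
adjust_throttle(+1210): rpm ← 9910 +1210 = 11120
final state: V = 50.7 m/s, rpm = 11120 → n = rpm/60 = 185.333333 rev/s
J = V / (n·D) = 50.7 / (185.333333 × 3.166) = 0.086406
regime bands: climb J<0.6775 | cruise [0.6775, 1.3550) | windmill J≥1.3550
J = 0.0864 → climb

J = 0.0864, regime = climb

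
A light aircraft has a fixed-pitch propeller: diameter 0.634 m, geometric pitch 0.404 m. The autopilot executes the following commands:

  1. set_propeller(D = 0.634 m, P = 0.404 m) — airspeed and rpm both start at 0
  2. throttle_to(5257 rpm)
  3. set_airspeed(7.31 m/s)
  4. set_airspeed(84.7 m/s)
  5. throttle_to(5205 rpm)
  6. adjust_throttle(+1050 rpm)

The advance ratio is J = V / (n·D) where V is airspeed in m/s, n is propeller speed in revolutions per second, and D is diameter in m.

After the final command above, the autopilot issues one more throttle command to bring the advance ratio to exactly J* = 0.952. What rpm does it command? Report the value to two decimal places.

rpm = 8419.93

set_propeller: D = 0.634 m, P = 0.404 m (p = P/D = 0.637224); state ← (V=0, rpm=0)
throttle_to(5257): rpm ← 5257
set_airspeed(7.31): V ← 7.31 m/s
set_airspeed(84.7): V ← 84.7 m/s
throttle_to(5205): rpm ← 5205
adjust_throttle(+1050): rpm ← 5205 +1050 = 6255
final state: V = 84.7 m/s, rpm = 6255 → n = rpm/60 = 104.250000 rev/s
target J* = 0.952; solve J* = V/(n·D) for n: n = V/(J*·D) = 84.7/(0.952 × 0.634) = 140.332158 rev/s
rpm = 60·n = 8419.929486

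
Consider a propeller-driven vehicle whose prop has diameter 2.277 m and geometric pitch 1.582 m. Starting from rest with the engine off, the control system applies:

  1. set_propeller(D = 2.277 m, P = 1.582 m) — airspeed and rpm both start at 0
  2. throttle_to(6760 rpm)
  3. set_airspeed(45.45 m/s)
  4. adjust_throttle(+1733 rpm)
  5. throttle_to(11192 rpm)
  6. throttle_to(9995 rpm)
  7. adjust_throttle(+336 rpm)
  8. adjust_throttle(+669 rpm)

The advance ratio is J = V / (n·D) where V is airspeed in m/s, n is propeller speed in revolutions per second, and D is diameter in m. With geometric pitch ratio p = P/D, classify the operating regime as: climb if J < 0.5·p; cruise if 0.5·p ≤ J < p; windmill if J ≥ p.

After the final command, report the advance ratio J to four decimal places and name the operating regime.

set_propeller: D = 2.277 m, P = 1.582 m (p = P/D = 0.694774); state ← (V=0, rpm=0)
throttle_to(6760): rpm ← 6760
set_airspeed(45.45): V ← 45.45 m/s
adjust_throttle(+1733): rpm ← 6760 +1733 = 8493
throttle_to(11192): rpm ← 11192
throttle_to(9995): rpm ← 9995
adjust_throttle(+336): rpm ← 9995 +336 = 10331
adjust_throttle(+669): rpm ← 10331 +669 = 11000
final state: V = 45.45 m/s, rpm = 11000 → n = rpm/60 = 183.333333 rev/s
J = V / (n·D) = 45.45 / (183.333333 × 2.277) = 0.108875
regime bands: climb J<0.3474 | cruise [0.3474, 0.6948) | windmill J≥0.6948
J = 0.1089 → climb

J = 0.1089, regime = climb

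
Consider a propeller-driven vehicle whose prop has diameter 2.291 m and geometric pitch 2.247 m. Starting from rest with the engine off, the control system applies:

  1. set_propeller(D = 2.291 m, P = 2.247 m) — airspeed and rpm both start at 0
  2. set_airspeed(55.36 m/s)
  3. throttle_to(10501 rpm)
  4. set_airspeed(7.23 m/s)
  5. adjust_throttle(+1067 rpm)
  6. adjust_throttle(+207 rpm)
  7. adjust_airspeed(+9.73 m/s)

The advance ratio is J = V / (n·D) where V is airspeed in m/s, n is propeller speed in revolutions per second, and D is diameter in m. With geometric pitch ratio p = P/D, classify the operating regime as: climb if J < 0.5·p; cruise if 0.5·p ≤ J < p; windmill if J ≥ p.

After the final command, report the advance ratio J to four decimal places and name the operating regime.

J = 0.0377, regime = climb

set_propeller: D = 2.291 m, P = 2.247 m (p = P/D = 0.980794); state ← (V=0, rpm=0)
set_airspeed(55.36): V ← 55.36 m/s
throttle_to(10501): rpm ← 10501
set_airspeed(7.23): V ← 7.23 m/s
adjust_throttle(+1067): rpm ← 10501 +1067 = 11568
adjust_throttle(+207): rpm ← 11568 +207 = 11775
adjust_airspeed(+9.73): V ← 7.23 +9.73 = 16.96 m/s
final state: V = 16.96 m/s, rpm = 11775 → n = rpm/60 = 196.250000 rev/s
J = V / (n·D) = 16.96 / (196.250000 × 2.291) = 0.037722
regime bands: climb J<0.4904 | cruise [0.4904, 0.9808) | windmill J≥0.9808
J = 0.0377 → climb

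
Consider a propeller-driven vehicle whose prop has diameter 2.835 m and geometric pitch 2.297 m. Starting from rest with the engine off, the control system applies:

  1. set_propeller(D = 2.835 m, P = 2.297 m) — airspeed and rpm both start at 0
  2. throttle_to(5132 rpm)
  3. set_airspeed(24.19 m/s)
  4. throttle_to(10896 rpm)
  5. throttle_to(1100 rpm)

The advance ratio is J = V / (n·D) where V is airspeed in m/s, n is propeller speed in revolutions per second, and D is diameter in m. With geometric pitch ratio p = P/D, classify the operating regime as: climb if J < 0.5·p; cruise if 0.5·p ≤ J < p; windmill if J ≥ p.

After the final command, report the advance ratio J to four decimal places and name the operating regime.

set_propeller: D = 2.835 m, P = 2.297 m (p = P/D = 0.810229); state ← (V=0, rpm=0)
throttle_to(5132): rpm ← 5132
set_airspeed(24.19): V ← 24.19 m/s
throttle_to(10896): rpm ← 10896
throttle_to(1100): rpm ← 1100
final state: V = 24.19 m/s, rpm = 1100 → n = rpm/60 = 18.333333 rev/s
J = V / (n·D) = 24.19 / (18.333333 × 2.835) = 0.465416
regime bands: climb J<0.4051 | cruise [0.4051, 0.8102) | windmill J≥0.8102
J = 0.4654 → cruise

J = 0.4654, regime = cruise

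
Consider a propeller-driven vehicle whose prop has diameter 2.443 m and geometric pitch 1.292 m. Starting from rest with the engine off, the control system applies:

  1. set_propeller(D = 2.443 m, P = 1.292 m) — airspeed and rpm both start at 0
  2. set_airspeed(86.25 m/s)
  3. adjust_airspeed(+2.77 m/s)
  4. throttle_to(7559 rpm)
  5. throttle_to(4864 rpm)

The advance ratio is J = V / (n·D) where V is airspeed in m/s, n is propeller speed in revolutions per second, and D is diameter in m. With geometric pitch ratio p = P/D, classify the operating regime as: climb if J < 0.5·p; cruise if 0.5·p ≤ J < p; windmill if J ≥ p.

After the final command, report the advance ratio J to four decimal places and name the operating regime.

set_propeller: D = 2.443 m, P = 1.292 m (p = P/D = 0.528858); state ← (V=0, rpm=0)
set_airspeed(86.25): V ← 86.25 m/s
adjust_airspeed(+2.77): V ← 86.25 +2.77 = 89.02 m/s
throttle_to(7559): rpm ← 7559
throttle_to(4864): rpm ← 4864
final state: V = 89.02 m/s, rpm = 4864 → n = rpm/60 = 81.066667 rev/s
J = V / (n·D) = 89.02 / (81.066667 × 2.443) = 0.449492
regime bands: climb J<0.2644 | cruise [0.2644, 0.5289) | windmill J≥0.5289
J = 0.4495 → cruise

J = 0.4495, regime = cruise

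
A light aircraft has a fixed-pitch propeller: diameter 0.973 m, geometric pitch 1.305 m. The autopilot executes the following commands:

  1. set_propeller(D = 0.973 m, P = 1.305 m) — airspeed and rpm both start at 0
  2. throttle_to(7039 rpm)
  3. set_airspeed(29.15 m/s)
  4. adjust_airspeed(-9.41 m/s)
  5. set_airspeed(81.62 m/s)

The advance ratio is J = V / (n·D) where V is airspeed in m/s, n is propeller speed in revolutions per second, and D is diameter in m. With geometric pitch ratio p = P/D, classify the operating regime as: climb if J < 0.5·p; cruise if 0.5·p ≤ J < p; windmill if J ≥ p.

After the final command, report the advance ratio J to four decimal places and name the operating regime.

set_propeller: D = 0.973 m, P = 1.305 m (p = P/D = 1.341213); state ← (V=0, rpm=0)
throttle_to(7039): rpm ← 7039
set_airspeed(29.15): V ← 29.15 m/s
adjust_airspeed(-9.41): V ← 29.15 -9.41 = 19.74 m/s
set_airspeed(81.62): V ← 81.62 m/s
final state: V = 81.62 m/s, rpm = 7039 → n = rpm/60 = 117.316667 rev/s
J = V / (n·D) = 81.62 / (117.316667 × 0.973) = 0.715030
regime bands: climb J<0.6706 | cruise [0.6706, 1.3412) | windmill J≥1.3412
J = 0.7150 → cruise

J = 0.7150, regime = cruise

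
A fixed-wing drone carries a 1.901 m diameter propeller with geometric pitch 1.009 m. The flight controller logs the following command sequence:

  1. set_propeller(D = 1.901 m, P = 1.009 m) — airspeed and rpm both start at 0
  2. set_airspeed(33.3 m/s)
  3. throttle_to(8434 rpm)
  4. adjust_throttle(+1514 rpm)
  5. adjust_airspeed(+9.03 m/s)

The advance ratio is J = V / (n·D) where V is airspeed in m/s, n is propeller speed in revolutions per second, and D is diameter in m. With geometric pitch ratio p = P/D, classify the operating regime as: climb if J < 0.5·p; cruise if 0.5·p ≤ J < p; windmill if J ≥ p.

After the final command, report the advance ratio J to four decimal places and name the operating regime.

J = 0.1343, regime = climb

set_propeller: D = 1.901 m, P = 1.009 m (p = P/D = 0.530773); state ← (V=0, rpm=0)
set_airspeed(33.3): V ← 33.3 m/s
throttle_to(8434): rpm ← 8434
adjust_throttle(+1514): rpm ← 8434 +1514 = 9948
adjust_airspeed(+9.03): V ← 33.3 +9.03 = 42.33 m/s
final state: V = 42.33 m/s, rpm = 9948 → n = rpm/60 = 165.800000 rev/s
J = V / (n·D) = 42.33 / (165.800000 × 1.901) = 0.134302
regime bands: climb J<0.2654 | cruise [0.2654, 0.5308) | windmill J≥0.5308
J = 0.1343 → climb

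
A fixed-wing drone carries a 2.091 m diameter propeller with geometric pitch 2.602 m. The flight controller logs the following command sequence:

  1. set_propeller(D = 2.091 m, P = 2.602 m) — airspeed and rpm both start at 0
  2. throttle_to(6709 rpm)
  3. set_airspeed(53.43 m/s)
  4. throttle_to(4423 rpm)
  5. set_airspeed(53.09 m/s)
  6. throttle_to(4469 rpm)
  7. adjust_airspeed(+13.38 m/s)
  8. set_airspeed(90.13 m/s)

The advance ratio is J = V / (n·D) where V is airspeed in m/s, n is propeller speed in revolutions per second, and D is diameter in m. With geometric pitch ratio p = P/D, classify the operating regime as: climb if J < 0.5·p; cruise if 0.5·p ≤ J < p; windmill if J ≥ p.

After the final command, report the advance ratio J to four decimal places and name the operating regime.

set_propeller: D = 2.091 m, P = 2.602 m (p = P/D = 1.244381); state ← (V=0, rpm=0)
throttle_to(6709): rpm ← 6709
set_airspeed(53.43): V ← 53.43 m/s
throttle_to(4423): rpm ← 4423
set_airspeed(53.09): V ← 53.09 m/s
throttle_to(4469): rpm ← 4469
adjust_airspeed(+13.38): V ← 53.09 +13.38 = 66.47 m/s
set_airspeed(90.13): V ← 90.13 m/s
final state: V = 90.13 m/s, rpm = 4469 → n = rpm/60 = 74.483333 rev/s
J = V / (n·D) = 90.13 / (74.483333 × 2.091) = 0.578704
regime bands: climb J<0.6222 | cruise [0.6222, 1.2444) | windmill J≥1.2444
J = 0.5787 → climb

J = 0.5787, regime = climb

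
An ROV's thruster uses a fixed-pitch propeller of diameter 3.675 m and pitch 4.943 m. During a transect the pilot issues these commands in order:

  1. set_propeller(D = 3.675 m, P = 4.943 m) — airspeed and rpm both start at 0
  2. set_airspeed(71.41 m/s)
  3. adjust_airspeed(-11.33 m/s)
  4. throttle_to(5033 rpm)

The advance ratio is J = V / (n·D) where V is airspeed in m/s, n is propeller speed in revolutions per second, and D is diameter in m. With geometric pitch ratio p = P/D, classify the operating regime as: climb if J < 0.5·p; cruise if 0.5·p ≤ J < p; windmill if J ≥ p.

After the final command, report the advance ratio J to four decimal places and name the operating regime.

set_propeller: D = 3.675 m, P = 4.943 m (p = P/D = 1.345034); state ← (V=0, rpm=0)
set_airspeed(71.41): V ← 71.41 m/s
adjust_airspeed(-11.33): V ← 71.41 -11.33 = 60.08 m/s
throttle_to(5033): rpm ← 5033
final state: V = 60.08 m/s, rpm = 5033 → n = rpm/60 = 83.883333 rev/s
J = V / (n·D) = 60.08 / (83.883333 × 3.675) = 0.194893
regime bands: climb J<0.6725 | cruise [0.6725, 1.3450) | windmill J≥1.3450
J = 0.1949 → climb

J = 0.1949, regime = climb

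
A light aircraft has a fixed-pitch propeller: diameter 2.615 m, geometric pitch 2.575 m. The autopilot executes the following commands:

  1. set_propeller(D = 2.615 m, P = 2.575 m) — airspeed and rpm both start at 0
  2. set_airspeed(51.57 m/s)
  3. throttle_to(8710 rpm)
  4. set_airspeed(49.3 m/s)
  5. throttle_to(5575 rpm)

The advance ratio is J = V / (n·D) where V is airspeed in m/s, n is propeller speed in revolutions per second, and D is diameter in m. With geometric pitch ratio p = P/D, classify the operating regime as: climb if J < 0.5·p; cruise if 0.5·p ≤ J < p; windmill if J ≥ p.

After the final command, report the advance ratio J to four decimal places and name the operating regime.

J = 0.2029, regime = climb

set_propeller: D = 2.615 m, P = 2.575 m (p = P/D = 0.984704); state ← (V=0, rpm=0)
set_airspeed(51.57): V ← 51.57 m/s
throttle_to(8710): rpm ← 8710
set_airspeed(49.3): V ← 49.3 m/s
throttle_to(5575): rpm ← 5575
final state: V = 49.3 m/s, rpm = 5575 → n = rpm/60 = 92.916667 rev/s
J = V / (n·D) = 49.3 / (92.916667 × 2.615) = 0.202900
regime bands: climb J<0.4924 | cruise [0.4924, 0.9847) | windmill J≥0.9847
J = 0.2029 → climb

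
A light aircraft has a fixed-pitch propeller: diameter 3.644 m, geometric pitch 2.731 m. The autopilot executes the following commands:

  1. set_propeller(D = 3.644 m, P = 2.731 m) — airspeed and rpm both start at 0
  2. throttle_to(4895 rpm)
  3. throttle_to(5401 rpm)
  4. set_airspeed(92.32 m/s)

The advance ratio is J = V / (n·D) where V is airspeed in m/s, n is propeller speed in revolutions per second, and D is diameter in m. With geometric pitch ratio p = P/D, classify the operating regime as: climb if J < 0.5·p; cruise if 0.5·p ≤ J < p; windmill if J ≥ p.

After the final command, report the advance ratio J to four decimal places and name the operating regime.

set_propeller: D = 3.644 m, P = 2.731 m (p = P/D = 0.749451); state ← (V=0, rpm=0)
throttle_to(4895): rpm ← 4895
throttle_to(5401): rpm ← 5401
set_airspeed(92.32): V ← 92.32 m/s
final state: V = 92.32 m/s, rpm = 5401 → n = rpm/60 = 90.016667 rev/s
J = V / (n·D) = 92.32 / (90.016667 × 3.644) = 0.281446
regime bands: climb J<0.3747 | cruise [0.3747, 0.7495) | windmill J≥0.7495
J = 0.2814 → climb

J = 0.2814, regime = climb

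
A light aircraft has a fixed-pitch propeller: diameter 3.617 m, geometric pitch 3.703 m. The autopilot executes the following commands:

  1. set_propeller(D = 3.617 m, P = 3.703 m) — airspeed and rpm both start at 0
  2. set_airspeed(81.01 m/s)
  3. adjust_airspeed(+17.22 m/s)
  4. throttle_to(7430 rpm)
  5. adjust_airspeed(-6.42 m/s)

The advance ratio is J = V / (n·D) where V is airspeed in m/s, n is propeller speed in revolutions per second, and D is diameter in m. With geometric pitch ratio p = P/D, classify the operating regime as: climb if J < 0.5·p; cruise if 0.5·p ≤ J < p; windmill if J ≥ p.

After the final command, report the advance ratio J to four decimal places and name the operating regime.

set_propeller: D = 3.617 m, P = 3.703 m (p = P/D = 1.023777); state ← (V=0, rpm=0)
set_airspeed(81.01): V ← 81.01 m/s
adjust_airspeed(+17.22): V ← 81.01 +17.22 = 98.23 m/s
throttle_to(7430): rpm ← 7430
adjust_airspeed(-6.42): V ← 98.23 -6.42 = 91.81 m/s
final state: V = 91.81 m/s, rpm = 7430 → n = rpm/60 = 123.833333 rev/s
J = V / (n·D) = 91.81 / (123.833333 × 3.617) = 0.204976
regime bands: climb J<0.5119 | cruise [0.5119, 1.0238) | windmill J≥1.0238
J = 0.2050 → climb

J = 0.2050, regime = climb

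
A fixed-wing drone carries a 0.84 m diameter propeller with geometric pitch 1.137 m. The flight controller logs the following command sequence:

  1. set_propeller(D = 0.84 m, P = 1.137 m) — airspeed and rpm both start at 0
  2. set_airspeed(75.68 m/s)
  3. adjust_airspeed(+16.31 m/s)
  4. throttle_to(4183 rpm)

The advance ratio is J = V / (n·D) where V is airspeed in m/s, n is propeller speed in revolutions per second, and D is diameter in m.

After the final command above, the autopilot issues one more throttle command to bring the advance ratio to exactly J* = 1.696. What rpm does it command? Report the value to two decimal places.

rpm = 3874.24

set_propeller: D = 0.84 m, P = 1.137 m (p = P/D = 1.353571); state ← (V=0, rpm=0)
set_airspeed(75.68): V ← 75.68 m/s
adjust_airspeed(+16.31): V ← 75.68 +16.31 = 91.99 m/s
throttle_to(4183): rpm ← 4183
final state: V = 91.99 m/s, rpm = 4183 → n = rpm/60 = 69.716667 rev/s
target J* = 1.696; solve J* = V/(n·D) for n: n = V/(J*·D) = 91.99/(1.696 × 0.84) = 64.570699 rev/s
rpm = 60·n = 3874.241914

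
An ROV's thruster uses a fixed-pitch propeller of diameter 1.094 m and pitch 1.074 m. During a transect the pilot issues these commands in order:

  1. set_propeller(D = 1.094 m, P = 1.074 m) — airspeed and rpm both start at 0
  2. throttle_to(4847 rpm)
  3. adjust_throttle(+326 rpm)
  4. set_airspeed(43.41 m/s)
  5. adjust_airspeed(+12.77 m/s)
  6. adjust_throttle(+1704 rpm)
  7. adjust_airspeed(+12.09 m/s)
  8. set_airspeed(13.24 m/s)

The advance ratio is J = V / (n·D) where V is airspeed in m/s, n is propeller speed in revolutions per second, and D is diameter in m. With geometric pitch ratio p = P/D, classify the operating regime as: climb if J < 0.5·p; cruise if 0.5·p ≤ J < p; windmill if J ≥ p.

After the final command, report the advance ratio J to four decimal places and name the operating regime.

J = 0.1056, regime = climb

set_propeller: D = 1.094 m, P = 1.074 m (p = P/D = 0.981718); state ← (V=0, rpm=0)
throttle_to(4847): rpm ← 4847
adjust_throttle(+326): rpm ← 4847 +326 = 5173
set_airspeed(43.41): V ← 43.41 m/s
adjust_airspeed(+12.77): V ← 43.41 +12.77 = 56.18 m/s
adjust_throttle(+1704): rpm ← 5173 +1704 = 6877
adjust_airspeed(+12.09): V ← 56.18 +12.09 = 68.27 m/s
set_airspeed(13.24): V ← 13.24 m/s
final state: V = 13.24 m/s, rpm = 6877 → n = rpm/60 = 114.616667 rev/s
J = V / (n·D) = 13.24 / (114.616667 × 1.094) = 0.105590
regime bands: climb J<0.4909 | cruise [0.4909, 0.9817) | windmill J≥0.9817
J = 0.1056 → climb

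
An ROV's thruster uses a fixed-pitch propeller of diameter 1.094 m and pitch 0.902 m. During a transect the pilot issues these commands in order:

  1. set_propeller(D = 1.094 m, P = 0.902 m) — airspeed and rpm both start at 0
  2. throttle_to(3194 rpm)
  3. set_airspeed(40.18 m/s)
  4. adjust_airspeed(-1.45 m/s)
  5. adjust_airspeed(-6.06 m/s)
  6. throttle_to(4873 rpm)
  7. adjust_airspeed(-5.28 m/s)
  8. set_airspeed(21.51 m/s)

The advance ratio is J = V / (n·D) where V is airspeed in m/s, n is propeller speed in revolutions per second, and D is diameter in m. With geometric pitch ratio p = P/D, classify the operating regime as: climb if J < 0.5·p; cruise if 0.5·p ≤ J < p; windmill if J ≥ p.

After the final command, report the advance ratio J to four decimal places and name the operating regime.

J = 0.2421, regime = climb

set_propeller: D = 1.094 m, P = 0.902 m (p = P/D = 0.824497); state ← (V=0, rpm=0)
throttle_to(3194): rpm ← 3194
set_airspeed(40.18): V ← 40.18 m/s
adjust_airspeed(-1.45): V ← 40.18 -1.45 = 38.73 m/s
adjust_airspeed(-6.06): V ← 38.73 -6.06 = 32.67 m/s
throttle_to(4873): rpm ← 4873
adjust_airspeed(-5.28): V ← 32.67 -5.28 = 27.39 m/s
set_airspeed(21.51): V ← 21.51 m/s
final state: V = 21.51 m/s, rpm = 4873 → n = rpm/60 = 81.216667 rev/s
J = V / (n·D) = 21.51 / (81.216667 × 1.094) = 0.242091
regime bands: climb J<0.4122 | cruise [0.4122, 0.8245) | windmill J≥0.8245
J = 0.2421 → climb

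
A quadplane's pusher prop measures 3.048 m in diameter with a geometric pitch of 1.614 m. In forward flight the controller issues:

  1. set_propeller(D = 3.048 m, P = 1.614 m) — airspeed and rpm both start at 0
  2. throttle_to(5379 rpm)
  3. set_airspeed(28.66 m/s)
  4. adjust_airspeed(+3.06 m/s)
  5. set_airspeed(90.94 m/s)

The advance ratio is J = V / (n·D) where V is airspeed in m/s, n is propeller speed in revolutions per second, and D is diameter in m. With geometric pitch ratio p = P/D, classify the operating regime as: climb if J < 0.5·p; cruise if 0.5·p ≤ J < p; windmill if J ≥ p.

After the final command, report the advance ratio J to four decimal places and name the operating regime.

J = 0.3328, regime = cruise

set_propeller: D = 3.048 m, P = 1.614 m (p = P/D = 0.529528); state ← (V=0, rpm=0)
throttle_to(5379): rpm ← 5379
set_airspeed(28.66): V ← 28.66 m/s
adjust_airspeed(+3.06): V ← 28.66 +3.06 = 31.72 m/s
set_airspeed(90.94): V ← 90.94 m/s
final state: V = 90.94 m/s, rpm = 5379 → n = rpm/60 = 89.650000 rev/s
J = V / (n·D) = 90.94 / (89.650000 × 3.048) = 0.332805
regime bands: climb J<0.2648 | cruise [0.2648, 0.5295) | windmill J≥0.5295
J = 0.3328 → cruise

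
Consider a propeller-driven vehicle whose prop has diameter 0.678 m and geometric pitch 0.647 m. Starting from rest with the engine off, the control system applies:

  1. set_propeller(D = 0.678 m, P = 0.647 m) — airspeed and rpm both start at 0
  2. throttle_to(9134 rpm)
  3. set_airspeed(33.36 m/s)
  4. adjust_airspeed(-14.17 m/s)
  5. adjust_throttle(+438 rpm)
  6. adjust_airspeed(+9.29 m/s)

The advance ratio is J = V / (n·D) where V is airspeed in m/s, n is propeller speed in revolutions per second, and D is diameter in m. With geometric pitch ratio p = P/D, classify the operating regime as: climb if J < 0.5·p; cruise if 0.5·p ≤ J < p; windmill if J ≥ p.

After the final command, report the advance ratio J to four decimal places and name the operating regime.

set_propeller: D = 0.678 m, P = 0.647 m (p = P/D = 0.954277); state ← (V=0, rpm=0)
throttle_to(9134): rpm ← 9134
set_airspeed(33.36): V ← 33.36 m/s
adjust_airspeed(-14.17): V ← 33.36 -14.17 = 19.19 m/s
adjust_throttle(+438): rpm ← 9134 +438 = 9572
adjust_airspeed(+9.29): V ← 19.19 +9.29 = 28.48 m/s
final state: V = 28.48 m/s, rpm = 9572 → n = rpm/60 = 159.533333 rev/s
J = V / (n·D) = 28.48 / (159.533333 × 0.678) = 0.263305
regime bands: climb J<0.4771 | cruise [0.4771, 0.9543) | windmill J≥0.9543
J = 0.2633 → climb

J = 0.2633, regime = climb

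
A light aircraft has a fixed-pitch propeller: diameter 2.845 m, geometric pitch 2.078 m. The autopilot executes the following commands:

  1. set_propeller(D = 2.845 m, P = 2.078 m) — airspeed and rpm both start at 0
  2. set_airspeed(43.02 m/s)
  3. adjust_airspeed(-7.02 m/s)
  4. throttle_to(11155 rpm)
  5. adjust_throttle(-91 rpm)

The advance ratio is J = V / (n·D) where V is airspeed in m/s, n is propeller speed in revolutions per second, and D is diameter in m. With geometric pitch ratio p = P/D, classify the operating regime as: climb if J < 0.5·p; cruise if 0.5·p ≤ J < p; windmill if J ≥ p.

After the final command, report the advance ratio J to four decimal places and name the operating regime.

J = 0.0686, regime = climb

set_propeller: D = 2.845 m, P = 2.078 m (p = P/D = 0.730404); state ← (V=0, rpm=0)
set_airspeed(43.02): V ← 43.02 m/s
adjust_airspeed(-7.02): V ← 43.02 -7.02 = 36 m/s
throttle_to(11155): rpm ← 11155
adjust_throttle(-91): rpm ← 11155 -91 = 11064
final state: V = 36 m/s, rpm = 11064 → n = rpm/60 = 184.400000 rev/s
J = V / (n·D) = 36 / (184.400000 × 2.845) = 0.068621
regime bands: climb J<0.3652 | cruise [0.3652, 0.7304) | windmill J≥0.7304
J = 0.0686 → climb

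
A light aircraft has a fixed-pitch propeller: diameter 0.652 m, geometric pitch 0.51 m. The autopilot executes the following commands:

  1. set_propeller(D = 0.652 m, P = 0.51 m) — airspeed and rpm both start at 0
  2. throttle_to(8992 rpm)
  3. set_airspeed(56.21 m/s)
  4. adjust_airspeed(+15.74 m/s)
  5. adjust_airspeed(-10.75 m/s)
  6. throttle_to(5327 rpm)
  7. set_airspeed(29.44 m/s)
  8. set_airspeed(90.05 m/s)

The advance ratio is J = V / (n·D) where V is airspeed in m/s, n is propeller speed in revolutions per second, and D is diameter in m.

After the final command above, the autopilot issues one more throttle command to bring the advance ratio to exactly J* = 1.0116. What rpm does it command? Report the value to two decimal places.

set_propeller: D = 0.652 m, P = 0.51 m (p = P/D = 0.782209); state ← (V=0, rpm=0)
throttle_to(8992): rpm ← 8992
set_airspeed(56.21): V ← 56.21 m/s
adjust_airspeed(+15.74): V ← 56.21 +15.74 = 71.95 m/s
adjust_airspeed(-10.75): V ← 71.95 -10.75 = 61.2 m/s
throttle_to(5327): rpm ← 5327
set_airspeed(29.44): V ← 29.44 m/s
set_airspeed(90.05): V ← 90.05 m/s
final state: V = 90.05 m/s, rpm = 5327 → n = rpm/60 = 88.783333 rev/s
target J* = 1.0116; solve J* = V/(n·D) for n: n = V/(J*·D) = 90.05/(1.0116 × 0.652) = 136.529752 rev/s
rpm = 60·n = 8191.785109

rpm = 8191.79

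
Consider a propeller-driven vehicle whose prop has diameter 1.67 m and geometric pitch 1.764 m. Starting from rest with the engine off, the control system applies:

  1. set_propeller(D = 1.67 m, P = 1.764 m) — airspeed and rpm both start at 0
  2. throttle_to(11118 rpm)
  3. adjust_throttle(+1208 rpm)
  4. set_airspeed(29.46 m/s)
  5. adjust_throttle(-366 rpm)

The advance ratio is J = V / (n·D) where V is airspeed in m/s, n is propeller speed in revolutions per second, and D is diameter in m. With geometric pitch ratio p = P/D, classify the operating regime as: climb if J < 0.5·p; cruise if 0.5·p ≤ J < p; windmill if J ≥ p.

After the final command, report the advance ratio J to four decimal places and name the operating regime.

J = 0.0885, regime = climb

set_propeller: D = 1.67 m, P = 1.764 m (p = P/D = 1.056287); state ← (V=0, rpm=0)
throttle_to(11118): rpm ← 11118
adjust_throttle(+1208): rpm ← 11118 +1208 = 12326
set_airspeed(29.46): V ← 29.46 m/s
adjust_throttle(-366): rpm ← 12326 -366 = 11960
final state: V = 29.46 m/s, rpm = 11960 → n = rpm/60 = 199.333333 rev/s
J = V / (n·D) = 29.46 / (199.333333 × 1.67) = 0.088499
regime bands: climb J<0.5281 | cruise [0.5281, 1.0563) | windmill J≥1.0563
J = 0.0885 → climb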